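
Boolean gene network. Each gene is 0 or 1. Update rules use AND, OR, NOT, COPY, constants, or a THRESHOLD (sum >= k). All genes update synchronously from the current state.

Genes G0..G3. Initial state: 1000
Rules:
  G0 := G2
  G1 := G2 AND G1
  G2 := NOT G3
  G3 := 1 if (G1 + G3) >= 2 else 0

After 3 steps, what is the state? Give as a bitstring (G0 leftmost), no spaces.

Step 1: G0=G2=0 G1=G2&G1=0&0=0 G2=NOT G3=NOT 0=1 G3=(0+0>=2)=0 -> 0010
Step 2: G0=G2=1 G1=G2&G1=1&0=0 G2=NOT G3=NOT 0=1 G3=(0+0>=2)=0 -> 1010
Step 3: G0=G2=1 G1=G2&G1=1&0=0 G2=NOT G3=NOT 0=1 G3=(0+0>=2)=0 -> 1010

1010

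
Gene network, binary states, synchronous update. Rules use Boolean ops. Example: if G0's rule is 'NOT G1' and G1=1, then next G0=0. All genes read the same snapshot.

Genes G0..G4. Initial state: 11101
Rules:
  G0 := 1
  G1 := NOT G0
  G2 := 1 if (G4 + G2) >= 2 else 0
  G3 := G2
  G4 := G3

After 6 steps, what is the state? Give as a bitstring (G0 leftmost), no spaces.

Step 1: G0=1(const) G1=NOT G0=NOT 1=0 G2=(1+1>=2)=1 G3=G2=1 G4=G3=0 -> 10110
Step 2: G0=1(const) G1=NOT G0=NOT 1=0 G2=(0+1>=2)=0 G3=G2=1 G4=G3=1 -> 10011
Step 3: G0=1(const) G1=NOT G0=NOT 1=0 G2=(1+0>=2)=0 G3=G2=0 G4=G3=1 -> 10001
Step 4: G0=1(const) G1=NOT G0=NOT 1=0 G2=(1+0>=2)=0 G3=G2=0 G4=G3=0 -> 10000
Step 5: G0=1(const) G1=NOT G0=NOT 1=0 G2=(0+0>=2)=0 G3=G2=0 G4=G3=0 -> 10000
Step 6: G0=1(const) G1=NOT G0=NOT 1=0 G2=(0+0>=2)=0 G3=G2=0 G4=G3=0 -> 10000

10000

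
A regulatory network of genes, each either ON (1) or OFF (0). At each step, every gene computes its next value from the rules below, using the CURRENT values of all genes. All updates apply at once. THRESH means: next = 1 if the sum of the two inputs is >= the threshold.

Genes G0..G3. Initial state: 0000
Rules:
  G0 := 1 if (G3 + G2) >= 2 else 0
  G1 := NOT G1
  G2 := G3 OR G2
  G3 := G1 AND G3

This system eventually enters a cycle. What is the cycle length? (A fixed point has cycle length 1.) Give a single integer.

Step 0: 0000
Step 1: G0=(0+0>=2)=0 G1=NOT G1=NOT 0=1 G2=G3|G2=0|0=0 G3=G1&G3=0&0=0 -> 0100
Step 2: G0=(0+0>=2)=0 G1=NOT G1=NOT 1=0 G2=G3|G2=0|0=0 G3=G1&G3=1&0=0 -> 0000
State from step 2 equals state from step 0 -> cycle length 2

Answer: 2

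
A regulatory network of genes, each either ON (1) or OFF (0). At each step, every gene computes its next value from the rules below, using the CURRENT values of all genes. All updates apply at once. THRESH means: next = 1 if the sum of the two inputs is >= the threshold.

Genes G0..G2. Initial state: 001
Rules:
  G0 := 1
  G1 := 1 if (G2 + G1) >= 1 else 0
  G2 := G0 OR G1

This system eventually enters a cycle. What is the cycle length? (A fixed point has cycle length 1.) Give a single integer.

Answer: 1

Derivation:
Step 0: 001
Step 1: G0=1(const) G1=(1+0>=1)=1 G2=G0|G1=0|0=0 -> 110
Step 2: G0=1(const) G1=(0+1>=1)=1 G2=G0|G1=1|1=1 -> 111
Step 3: G0=1(const) G1=(1+1>=1)=1 G2=G0|G1=1|1=1 -> 111
State from step 3 equals state from step 2 -> cycle length 1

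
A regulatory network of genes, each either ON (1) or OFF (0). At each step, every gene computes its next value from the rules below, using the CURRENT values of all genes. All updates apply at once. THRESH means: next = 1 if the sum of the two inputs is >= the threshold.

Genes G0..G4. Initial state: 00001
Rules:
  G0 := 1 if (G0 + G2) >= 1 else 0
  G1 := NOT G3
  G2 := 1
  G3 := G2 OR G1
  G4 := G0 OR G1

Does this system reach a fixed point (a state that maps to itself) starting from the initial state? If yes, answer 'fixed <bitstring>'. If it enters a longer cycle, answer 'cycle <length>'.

Answer: fixed 10111

Derivation:
Step 0: 00001
Step 1: G0=(0+0>=1)=0 G1=NOT G3=NOT 0=1 G2=1(const) G3=G2|G1=0|0=0 G4=G0|G1=0|0=0 -> 01100
Step 2: G0=(0+1>=1)=1 G1=NOT G3=NOT 0=1 G2=1(const) G3=G2|G1=1|1=1 G4=G0|G1=0|1=1 -> 11111
Step 3: G0=(1+1>=1)=1 G1=NOT G3=NOT 1=0 G2=1(const) G3=G2|G1=1|1=1 G4=G0|G1=1|1=1 -> 10111
Step 4: G0=(1+1>=1)=1 G1=NOT G3=NOT 1=0 G2=1(const) G3=G2|G1=1|0=1 G4=G0|G1=1|0=1 -> 10111
Fixed point reached at step 3: 10111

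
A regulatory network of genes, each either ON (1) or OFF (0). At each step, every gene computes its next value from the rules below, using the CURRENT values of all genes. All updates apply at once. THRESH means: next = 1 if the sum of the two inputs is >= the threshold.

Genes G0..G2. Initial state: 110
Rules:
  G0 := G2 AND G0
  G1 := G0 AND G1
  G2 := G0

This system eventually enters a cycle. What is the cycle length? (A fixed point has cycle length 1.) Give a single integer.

Step 0: 110
Step 1: G0=G2&G0=0&1=0 G1=G0&G1=1&1=1 G2=G0=1 -> 011
Step 2: G0=G2&G0=1&0=0 G1=G0&G1=0&1=0 G2=G0=0 -> 000
Step 3: G0=G2&G0=0&0=0 G1=G0&G1=0&0=0 G2=G0=0 -> 000
State from step 3 equals state from step 2 -> cycle length 1

Answer: 1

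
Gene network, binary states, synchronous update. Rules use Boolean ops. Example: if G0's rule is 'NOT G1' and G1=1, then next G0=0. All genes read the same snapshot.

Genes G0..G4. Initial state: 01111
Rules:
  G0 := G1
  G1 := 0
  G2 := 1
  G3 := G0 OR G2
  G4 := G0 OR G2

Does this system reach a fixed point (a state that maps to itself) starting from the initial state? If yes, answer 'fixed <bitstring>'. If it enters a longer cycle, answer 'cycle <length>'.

Step 0: 01111
Step 1: G0=G1=1 G1=0(const) G2=1(const) G3=G0|G2=0|1=1 G4=G0|G2=0|1=1 -> 10111
Step 2: G0=G1=0 G1=0(const) G2=1(const) G3=G0|G2=1|1=1 G4=G0|G2=1|1=1 -> 00111
Step 3: G0=G1=0 G1=0(const) G2=1(const) G3=G0|G2=0|1=1 G4=G0|G2=0|1=1 -> 00111
Fixed point reached at step 2: 00111

Answer: fixed 00111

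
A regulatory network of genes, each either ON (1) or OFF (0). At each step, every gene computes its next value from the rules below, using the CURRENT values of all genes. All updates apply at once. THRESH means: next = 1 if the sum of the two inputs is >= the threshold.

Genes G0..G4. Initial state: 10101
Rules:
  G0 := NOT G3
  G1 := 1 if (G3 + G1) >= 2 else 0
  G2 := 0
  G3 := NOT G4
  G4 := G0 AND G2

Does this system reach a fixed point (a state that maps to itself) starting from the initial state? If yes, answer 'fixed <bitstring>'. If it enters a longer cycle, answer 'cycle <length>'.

Answer: fixed 00010

Derivation:
Step 0: 10101
Step 1: G0=NOT G3=NOT 0=1 G1=(0+0>=2)=0 G2=0(const) G3=NOT G4=NOT 1=0 G4=G0&G2=1&1=1 -> 10001
Step 2: G0=NOT G3=NOT 0=1 G1=(0+0>=2)=0 G2=0(const) G3=NOT G4=NOT 1=0 G4=G0&G2=1&0=0 -> 10000
Step 3: G0=NOT G3=NOT 0=1 G1=(0+0>=2)=0 G2=0(const) G3=NOT G4=NOT 0=1 G4=G0&G2=1&0=0 -> 10010
Step 4: G0=NOT G3=NOT 1=0 G1=(1+0>=2)=0 G2=0(const) G3=NOT G4=NOT 0=1 G4=G0&G2=1&0=0 -> 00010
Step 5: G0=NOT G3=NOT 1=0 G1=(1+0>=2)=0 G2=0(const) G3=NOT G4=NOT 0=1 G4=G0&G2=0&0=0 -> 00010
Fixed point reached at step 4: 00010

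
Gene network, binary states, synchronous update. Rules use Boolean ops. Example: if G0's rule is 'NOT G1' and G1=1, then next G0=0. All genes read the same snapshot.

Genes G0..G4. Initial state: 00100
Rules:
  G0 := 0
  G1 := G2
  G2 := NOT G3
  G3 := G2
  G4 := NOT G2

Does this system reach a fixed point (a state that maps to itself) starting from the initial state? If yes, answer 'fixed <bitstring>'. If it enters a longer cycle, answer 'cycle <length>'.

Step 0: 00100
Step 1: G0=0(const) G1=G2=1 G2=NOT G3=NOT 0=1 G3=G2=1 G4=NOT G2=NOT 1=0 -> 01110
Step 2: G0=0(const) G1=G2=1 G2=NOT G3=NOT 1=0 G3=G2=1 G4=NOT G2=NOT 1=0 -> 01010
Step 3: G0=0(const) G1=G2=0 G2=NOT G3=NOT 1=0 G3=G2=0 G4=NOT G2=NOT 0=1 -> 00001
Step 4: G0=0(const) G1=G2=0 G2=NOT G3=NOT 0=1 G3=G2=0 G4=NOT G2=NOT 0=1 -> 00101
Step 5: G0=0(const) G1=G2=1 G2=NOT G3=NOT 0=1 G3=G2=1 G4=NOT G2=NOT 1=0 -> 01110
Cycle of length 4 starting at step 1 -> no fixed point

Answer: cycle 4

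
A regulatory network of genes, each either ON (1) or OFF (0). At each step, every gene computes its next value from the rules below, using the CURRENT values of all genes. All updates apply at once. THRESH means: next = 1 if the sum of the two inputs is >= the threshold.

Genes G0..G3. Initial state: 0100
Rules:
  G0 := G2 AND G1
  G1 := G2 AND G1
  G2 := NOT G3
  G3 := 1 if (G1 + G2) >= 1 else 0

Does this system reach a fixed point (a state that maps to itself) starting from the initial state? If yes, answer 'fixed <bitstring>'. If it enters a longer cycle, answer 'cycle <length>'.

Step 0: 0100
Step 1: G0=G2&G1=0&1=0 G1=G2&G1=0&1=0 G2=NOT G3=NOT 0=1 G3=(1+0>=1)=1 -> 0011
Step 2: G0=G2&G1=1&0=0 G1=G2&G1=1&0=0 G2=NOT G3=NOT 1=0 G3=(0+1>=1)=1 -> 0001
Step 3: G0=G2&G1=0&0=0 G1=G2&G1=0&0=0 G2=NOT G3=NOT 1=0 G3=(0+0>=1)=0 -> 0000
Step 4: G0=G2&G1=0&0=0 G1=G2&G1=0&0=0 G2=NOT G3=NOT 0=1 G3=(0+0>=1)=0 -> 0010
Step 5: G0=G2&G1=1&0=0 G1=G2&G1=1&0=0 G2=NOT G3=NOT 0=1 G3=(0+1>=1)=1 -> 0011
Cycle of length 4 starting at step 1 -> no fixed point

Answer: cycle 4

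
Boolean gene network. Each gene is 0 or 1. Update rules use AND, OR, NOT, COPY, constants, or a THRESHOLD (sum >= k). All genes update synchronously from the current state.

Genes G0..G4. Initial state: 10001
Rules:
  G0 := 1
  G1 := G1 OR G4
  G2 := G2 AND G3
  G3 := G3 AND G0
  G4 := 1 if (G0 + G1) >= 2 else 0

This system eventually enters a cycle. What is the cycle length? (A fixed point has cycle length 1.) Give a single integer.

Answer: 1

Derivation:
Step 0: 10001
Step 1: G0=1(const) G1=G1|G4=0|1=1 G2=G2&G3=0&0=0 G3=G3&G0=0&1=0 G4=(1+0>=2)=0 -> 11000
Step 2: G0=1(const) G1=G1|G4=1|0=1 G2=G2&G3=0&0=0 G3=G3&G0=0&1=0 G4=(1+1>=2)=1 -> 11001
Step 3: G0=1(const) G1=G1|G4=1|1=1 G2=G2&G3=0&0=0 G3=G3&G0=0&1=0 G4=(1+1>=2)=1 -> 11001
State from step 3 equals state from step 2 -> cycle length 1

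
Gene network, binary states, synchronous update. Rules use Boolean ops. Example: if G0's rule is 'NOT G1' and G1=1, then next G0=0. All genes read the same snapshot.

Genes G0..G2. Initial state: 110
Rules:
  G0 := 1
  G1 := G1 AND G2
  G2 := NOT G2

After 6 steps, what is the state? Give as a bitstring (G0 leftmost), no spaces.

Step 1: G0=1(const) G1=G1&G2=1&0=0 G2=NOT G2=NOT 0=1 -> 101
Step 2: G0=1(const) G1=G1&G2=0&1=0 G2=NOT G2=NOT 1=0 -> 100
Step 3: G0=1(const) G1=G1&G2=0&0=0 G2=NOT G2=NOT 0=1 -> 101
Step 4: G0=1(const) G1=G1&G2=0&1=0 G2=NOT G2=NOT 1=0 -> 100
Step 5: G0=1(const) G1=G1&G2=0&0=0 G2=NOT G2=NOT 0=1 -> 101
Step 6: G0=1(const) G1=G1&G2=0&1=0 G2=NOT G2=NOT 1=0 -> 100

100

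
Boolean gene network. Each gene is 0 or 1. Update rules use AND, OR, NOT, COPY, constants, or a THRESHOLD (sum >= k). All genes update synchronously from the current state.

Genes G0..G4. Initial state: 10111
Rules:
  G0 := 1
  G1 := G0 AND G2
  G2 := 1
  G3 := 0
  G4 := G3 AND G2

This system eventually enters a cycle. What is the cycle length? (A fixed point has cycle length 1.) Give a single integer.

Step 0: 10111
Step 1: G0=1(const) G1=G0&G2=1&1=1 G2=1(const) G3=0(const) G4=G3&G2=1&1=1 -> 11101
Step 2: G0=1(const) G1=G0&G2=1&1=1 G2=1(const) G3=0(const) G4=G3&G2=0&1=0 -> 11100
Step 3: G0=1(const) G1=G0&G2=1&1=1 G2=1(const) G3=0(const) G4=G3&G2=0&1=0 -> 11100
State from step 3 equals state from step 2 -> cycle length 1

Answer: 1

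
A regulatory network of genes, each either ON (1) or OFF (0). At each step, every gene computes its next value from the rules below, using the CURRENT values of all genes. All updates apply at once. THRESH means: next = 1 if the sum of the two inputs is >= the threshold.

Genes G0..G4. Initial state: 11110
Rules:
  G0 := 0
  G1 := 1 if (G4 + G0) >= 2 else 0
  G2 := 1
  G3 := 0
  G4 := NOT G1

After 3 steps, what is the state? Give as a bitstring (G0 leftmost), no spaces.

Step 1: G0=0(const) G1=(0+1>=2)=0 G2=1(const) G3=0(const) G4=NOT G1=NOT 1=0 -> 00100
Step 2: G0=0(const) G1=(0+0>=2)=0 G2=1(const) G3=0(const) G4=NOT G1=NOT 0=1 -> 00101
Step 3: G0=0(const) G1=(1+0>=2)=0 G2=1(const) G3=0(const) G4=NOT G1=NOT 0=1 -> 00101

00101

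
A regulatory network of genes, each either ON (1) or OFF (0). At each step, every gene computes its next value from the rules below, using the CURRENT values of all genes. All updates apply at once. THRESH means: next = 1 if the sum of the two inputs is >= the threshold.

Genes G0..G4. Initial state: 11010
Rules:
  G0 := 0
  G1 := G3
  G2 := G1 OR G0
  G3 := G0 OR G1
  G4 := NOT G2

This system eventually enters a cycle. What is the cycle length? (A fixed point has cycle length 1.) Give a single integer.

Step 0: 11010
Step 1: G0=0(const) G1=G3=1 G2=G1|G0=1|1=1 G3=G0|G1=1|1=1 G4=NOT G2=NOT 0=1 -> 01111
Step 2: G0=0(const) G1=G3=1 G2=G1|G0=1|0=1 G3=G0|G1=0|1=1 G4=NOT G2=NOT 1=0 -> 01110
Step 3: G0=0(const) G1=G3=1 G2=G1|G0=1|0=1 G3=G0|G1=0|1=1 G4=NOT G2=NOT 1=0 -> 01110
State from step 3 equals state from step 2 -> cycle length 1

Answer: 1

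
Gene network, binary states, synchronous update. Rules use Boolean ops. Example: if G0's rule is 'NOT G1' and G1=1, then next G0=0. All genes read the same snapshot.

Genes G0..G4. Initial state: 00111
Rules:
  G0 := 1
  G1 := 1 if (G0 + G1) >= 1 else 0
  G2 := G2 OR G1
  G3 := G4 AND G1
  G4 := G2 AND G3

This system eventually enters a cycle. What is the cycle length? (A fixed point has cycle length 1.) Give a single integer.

Step 0: 00111
Step 1: G0=1(const) G1=(0+0>=1)=0 G2=G2|G1=1|0=1 G3=G4&G1=1&0=0 G4=G2&G3=1&1=1 -> 10101
Step 2: G0=1(const) G1=(1+0>=1)=1 G2=G2|G1=1|0=1 G3=G4&G1=1&0=0 G4=G2&G3=1&0=0 -> 11100
Step 3: G0=1(const) G1=(1+1>=1)=1 G2=G2|G1=1|1=1 G3=G4&G1=0&1=0 G4=G2&G3=1&0=0 -> 11100
State from step 3 equals state from step 2 -> cycle length 1

Answer: 1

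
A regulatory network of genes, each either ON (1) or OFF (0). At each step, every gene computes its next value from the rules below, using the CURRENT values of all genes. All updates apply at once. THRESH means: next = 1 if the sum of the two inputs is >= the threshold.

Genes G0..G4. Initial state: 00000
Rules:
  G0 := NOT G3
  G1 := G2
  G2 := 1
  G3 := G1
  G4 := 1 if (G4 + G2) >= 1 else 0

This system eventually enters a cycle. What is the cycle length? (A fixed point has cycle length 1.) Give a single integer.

Step 0: 00000
Step 1: G0=NOT G3=NOT 0=1 G1=G2=0 G2=1(const) G3=G1=0 G4=(0+0>=1)=0 -> 10100
Step 2: G0=NOT G3=NOT 0=1 G1=G2=1 G2=1(const) G3=G1=0 G4=(0+1>=1)=1 -> 11101
Step 3: G0=NOT G3=NOT 0=1 G1=G2=1 G2=1(const) G3=G1=1 G4=(1+1>=1)=1 -> 11111
Step 4: G0=NOT G3=NOT 1=0 G1=G2=1 G2=1(const) G3=G1=1 G4=(1+1>=1)=1 -> 01111
Step 5: G0=NOT G3=NOT 1=0 G1=G2=1 G2=1(const) G3=G1=1 G4=(1+1>=1)=1 -> 01111
State from step 5 equals state from step 4 -> cycle length 1

Answer: 1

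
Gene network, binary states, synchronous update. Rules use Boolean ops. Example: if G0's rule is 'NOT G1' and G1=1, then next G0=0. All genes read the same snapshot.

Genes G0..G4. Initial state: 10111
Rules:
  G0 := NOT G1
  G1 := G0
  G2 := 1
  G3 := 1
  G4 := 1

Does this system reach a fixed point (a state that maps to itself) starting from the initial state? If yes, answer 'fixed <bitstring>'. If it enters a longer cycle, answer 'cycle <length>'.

Answer: cycle 4

Derivation:
Step 0: 10111
Step 1: G0=NOT G1=NOT 0=1 G1=G0=1 G2=1(const) G3=1(const) G4=1(const) -> 11111
Step 2: G0=NOT G1=NOT 1=0 G1=G0=1 G2=1(const) G3=1(const) G4=1(const) -> 01111
Step 3: G0=NOT G1=NOT 1=0 G1=G0=0 G2=1(const) G3=1(const) G4=1(const) -> 00111
Step 4: G0=NOT G1=NOT 0=1 G1=G0=0 G2=1(const) G3=1(const) G4=1(const) -> 10111
Cycle of length 4 starting at step 0 -> no fixed point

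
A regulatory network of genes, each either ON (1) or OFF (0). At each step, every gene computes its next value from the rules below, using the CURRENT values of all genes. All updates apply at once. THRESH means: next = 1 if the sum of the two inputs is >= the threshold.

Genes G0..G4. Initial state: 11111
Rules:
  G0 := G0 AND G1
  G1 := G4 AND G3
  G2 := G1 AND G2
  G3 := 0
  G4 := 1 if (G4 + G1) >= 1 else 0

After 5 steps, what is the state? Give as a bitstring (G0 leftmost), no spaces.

Step 1: G0=G0&G1=1&1=1 G1=G4&G3=1&1=1 G2=G1&G2=1&1=1 G3=0(const) G4=(1+1>=1)=1 -> 11101
Step 2: G0=G0&G1=1&1=1 G1=G4&G3=1&0=0 G2=G1&G2=1&1=1 G3=0(const) G4=(1+1>=1)=1 -> 10101
Step 3: G0=G0&G1=1&0=0 G1=G4&G3=1&0=0 G2=G1&G2=0&1=0 G3=0(const) G4=(1+0>=1)=1 -> 00001
Step 4: G0=G0&G1=0&0=0 G1=G4&G3=1&0=0 G2=G1&G2=0&0=0 G3=0(const) G4=(1+0>=1)=1 -> 00001
Step 5: G0=G0&G1=0&0=0 G1=G4&G3=1&0=0 G2=G1&G2=0&0=0 G3=0(const) G4=(1+0>=1)=1 -> 00001

00001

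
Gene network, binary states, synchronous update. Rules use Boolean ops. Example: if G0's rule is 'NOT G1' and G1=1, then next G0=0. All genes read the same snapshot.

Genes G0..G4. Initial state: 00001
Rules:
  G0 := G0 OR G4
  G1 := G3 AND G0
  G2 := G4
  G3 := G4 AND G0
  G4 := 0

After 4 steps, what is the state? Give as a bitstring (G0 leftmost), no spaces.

Step 1: G0=G0|G4=0|1=1 G1=G3&G0=0&0=0 G2=G4=1 G3=G4&G0=1&0=0 G4=0(const) -> 10100
Step 2: G0=G0|G4=1|0=1 G1=G3&G0=0&1=0 G2=G4=0 G3=G4&G0=0&1=0 G4=0(const) -> 10000
Step 3: G0=G0|G4=1|0=1 G1=G3&G0=0&1=0 G2=G4=0 G3=G4&G0=0&1=0 G4=0(const) -> 10000
Step 4: G0=G0|G4=1|0=1 G1=G3&G0=0&1=0 G2=G4=0 G3=G4&G0=0&1=0 G4=0(const) -> 10000

10000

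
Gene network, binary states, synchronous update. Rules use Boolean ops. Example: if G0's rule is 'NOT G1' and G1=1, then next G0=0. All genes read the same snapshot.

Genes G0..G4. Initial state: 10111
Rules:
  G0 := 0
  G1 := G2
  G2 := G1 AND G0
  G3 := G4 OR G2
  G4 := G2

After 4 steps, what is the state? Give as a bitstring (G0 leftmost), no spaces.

Step 1: G0=0(const) G1=G2=1 G2=G1&G0=0&1=0 G3=G4|G2=1|1=1 G4=G2=1 -> 01011
Step 2: G0=0(const) G1=G2=0 G2=G1&G0=1&0=0 G3=G4|G2=1|0=1 G4=G2=0 -> 00010
Step 3: G0=0(const) G1=G2=0 G2=G1&G0=0&0=0 G3=G4|G2=0|0=0 G4=G2=0 -> 00000
Step 4: G0=0(const) G1=G2=0 G2=G1&G0=0&0=0 G3=G4|G2=0|0=0 G4=G2=0 -> 00000

00000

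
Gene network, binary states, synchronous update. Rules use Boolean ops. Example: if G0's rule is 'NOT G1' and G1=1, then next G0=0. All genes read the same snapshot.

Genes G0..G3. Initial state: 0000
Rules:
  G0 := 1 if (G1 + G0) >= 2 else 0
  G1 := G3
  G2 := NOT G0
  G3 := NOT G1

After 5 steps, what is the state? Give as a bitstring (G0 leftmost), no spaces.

Step 1: G0=(0+0>=2)=0 G1=G3=0 G2=NOT G0=NOT 0=1 G3=NOT G1=NOT 0=1 -> 0011
Step 2: G0=(0+0>=2)=0 G1=G3=1 G2=NOT G0=NOT 0=1 G3=NOT G1=NOT 0=1 -> 0111
Step 3: G0=(1+0>=2)=0 G1=G3=1 G2=NOT G0=NOT 0=1 G3=NOT G1=NOT 1=0 -> 0110
Step 4: G0=(1+0>=2)=0 G1=G3=0 G2=NOT G0=NOT 0=1 G3=NOT G1=NOT 1=0 -> 0010
Step 5: G0=(0+0>=2)=0 G1=G3=0 G2=NOT G0=NOT 0=1 G3=NOT G1=NOT 0=1 -> 0011

0011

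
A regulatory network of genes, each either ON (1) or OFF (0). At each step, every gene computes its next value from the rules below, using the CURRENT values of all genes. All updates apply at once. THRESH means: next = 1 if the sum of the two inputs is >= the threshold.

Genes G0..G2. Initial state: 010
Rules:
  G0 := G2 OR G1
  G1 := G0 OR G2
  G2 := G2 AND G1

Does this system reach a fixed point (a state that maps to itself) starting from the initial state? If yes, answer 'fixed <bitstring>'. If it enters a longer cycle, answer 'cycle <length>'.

Step 0: 010
Step 1: G0=G2|G1=0|1=1 G1=G0|G2=0|0=0 G2=G2&G1=0&1=0 -> 100
Step 2: G0=G2|G1=0|0=0 G1=G0|G2=1|0=1 G2=G2&G1=0&0=0 -> 010
Cycle of length 2 starting at step 0 -> no fixed point

Answer: cycle 2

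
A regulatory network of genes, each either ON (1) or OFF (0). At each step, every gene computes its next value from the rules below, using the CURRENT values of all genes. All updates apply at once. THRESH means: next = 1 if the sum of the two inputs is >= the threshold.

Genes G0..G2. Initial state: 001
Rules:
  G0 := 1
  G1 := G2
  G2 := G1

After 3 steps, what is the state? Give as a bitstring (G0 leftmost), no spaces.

Step 1: G0=1(const) G1=G2=1 G2=G1=0 -> 110
Step 2: G0=1(const) G1=G2=0 G2=G1=1 -> 101
Step 3: G0=1(const) G1=G2=1 G2=G1=0 -> 110

110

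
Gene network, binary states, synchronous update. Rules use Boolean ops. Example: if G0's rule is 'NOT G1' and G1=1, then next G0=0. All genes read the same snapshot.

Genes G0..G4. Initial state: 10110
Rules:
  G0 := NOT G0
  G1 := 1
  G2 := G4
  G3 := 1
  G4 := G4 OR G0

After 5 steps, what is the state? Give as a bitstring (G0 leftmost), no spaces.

Step 1: G0=NOT G0=NOT 1=0 G1=1(const) G2=G4=0 G3=1(const) G4=G4|G0=0|1=1 -> 01011
Step 2: G0=NOT G0=NOT 0=1 G1=1(const) G2=G4=1 G3=1(const) G4=G4|G0=1|0=1 -> 11111
Step 3: G0=NOT G0=NOT 1=0 G1=1(const) G2=G4=1 G3=1(const) G4=G4|G0=1|1=1 -> 01111
Step 4: G0=NOT G0=NOT 0=1 G1=1(const) G2=G4=1 G3=1(const) G4=G4|G0=1|0=1 -> 11111
Step 5: G0=NOT G0=NOT 1=0 G1=1(const) G2=G4=1 G3=1(const) G4=G4|G0=1|1=1 -> 01111

01111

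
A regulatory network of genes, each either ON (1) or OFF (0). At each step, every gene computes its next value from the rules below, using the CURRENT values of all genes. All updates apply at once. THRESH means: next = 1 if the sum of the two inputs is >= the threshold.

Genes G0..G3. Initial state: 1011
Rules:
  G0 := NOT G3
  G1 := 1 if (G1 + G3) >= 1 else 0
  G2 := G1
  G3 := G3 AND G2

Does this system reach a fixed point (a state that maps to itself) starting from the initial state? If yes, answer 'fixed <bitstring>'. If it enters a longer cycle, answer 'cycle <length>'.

Answer: fixed 1110

Derivation:
Step 0: 1011
Step 1: G0=NOT G3=NOT 1=0 G1=(0+1>=1)=1 G2=G1=0 G3=G3&G2=1&1=1 -> 0101
Step 2: G0=NOT G3=NOT 1=0 G1=(1+1>=1)=1 G2=G1=1 G3=G3&G2=1&0=0 -> 0110
Step 3: G0=NOT G3=NOT 0=1 G1=(1+0>=1)=1 G2=G1=1 G3=G3&G2=0&1=0 -> 1110
Step 4: G0=NOT G3=NOT 0=1 G1=(1+0>=1)=1 G2=G1=1 G3=G3&G2=0&1=0 -> 1110
Fixed point reached at step 3: 1110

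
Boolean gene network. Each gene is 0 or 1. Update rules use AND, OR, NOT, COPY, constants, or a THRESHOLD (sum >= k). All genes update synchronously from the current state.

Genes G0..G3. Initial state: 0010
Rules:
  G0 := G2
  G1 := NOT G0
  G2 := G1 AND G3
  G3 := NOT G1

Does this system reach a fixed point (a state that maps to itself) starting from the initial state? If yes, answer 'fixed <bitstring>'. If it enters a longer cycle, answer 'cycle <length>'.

Step 0: 0010
Step 1: G0=G2=1 G1=NOT G0=NOT 0=1 G2=G1&G3=0&0=0 G3=NOT G1=NOT 0=1 -> 1101
Step 2: G0=G2=0 G1=NOT G0=NOT 1=0 G2=G1&G3=1&1=1 G3=NOT G1=NOT 1=0 -> 0010
Cycle of length 2 starting at step 0 -> no fixed point

Answer: cycle 2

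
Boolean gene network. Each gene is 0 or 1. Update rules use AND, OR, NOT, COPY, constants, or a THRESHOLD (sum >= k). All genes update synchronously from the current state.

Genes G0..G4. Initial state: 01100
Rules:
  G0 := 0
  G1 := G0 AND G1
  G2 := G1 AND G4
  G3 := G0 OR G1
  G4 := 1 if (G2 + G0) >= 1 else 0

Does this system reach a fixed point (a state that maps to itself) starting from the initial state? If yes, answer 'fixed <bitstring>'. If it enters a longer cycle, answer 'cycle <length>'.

Step 0: 01100
Step 1: G0=0(const) G1=G0&G1=0&1=0 G2=G1&G4=1&0=0 G3=G0|G1=0|1=1 G4=(1+0>=1)=1 -> 00011
Step 2: G0=0(const) G1=G0&G1=0&0=0 G2=G1&G4=0&1=0 G3=G0|G1=0|0=0 G4=(0+0>=1)=0 -> 00000
Step 3: G0=0(const) G1=G0&G1=0&0=0 G2=G1&G4=0&0=0 G3=G0|G1=0|0=0 G4=(0+0>=1)=0 -> 00000
Fixed point reached at step 2: 00000

Answer: fixed 00000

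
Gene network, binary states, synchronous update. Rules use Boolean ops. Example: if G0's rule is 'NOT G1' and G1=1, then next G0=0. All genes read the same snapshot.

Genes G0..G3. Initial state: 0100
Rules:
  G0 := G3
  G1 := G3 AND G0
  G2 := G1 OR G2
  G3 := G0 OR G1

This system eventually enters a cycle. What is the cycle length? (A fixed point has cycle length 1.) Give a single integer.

Step 0: 0100
Step 1: G0=G3=0 G1=G3&G0=0&0=0 G2=G1|G2=1|0=1 G3=G0|G1=0|1=1 -> 0011
Step 2: G0=G3=1 G1=G3&G0=1&0=0 G2=G1|G2=0|1=1 G3=G0|G1=0|0=0 -> 1010
Step 3: G0=G3=0 G1=G3&G0=0&1=0 G2=G1|G2=0|1=1 G3=G0|G1=1|0=1 -> 0011
State from step 3 equals state from step 1 -> cycle length 2

Answer: 2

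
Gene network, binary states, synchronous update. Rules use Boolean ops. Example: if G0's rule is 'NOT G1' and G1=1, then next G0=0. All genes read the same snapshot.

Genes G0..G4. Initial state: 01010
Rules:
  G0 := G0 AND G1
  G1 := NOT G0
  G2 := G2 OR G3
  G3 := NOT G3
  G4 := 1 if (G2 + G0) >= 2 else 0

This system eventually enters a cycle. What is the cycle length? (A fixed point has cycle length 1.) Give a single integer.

Step 0: 01010
Step 1: G0=G0&G1=0&1=0 G1=NOT G0=NOT 0=1 G2=G2|G3=0|1=1 G3=NOT G3=NOT 1=0 G4=(0+0>=2)=0 -> 01100
Step 2: G0=G0&G1=0&1=0 G1=NOT G0=NOT 0=1 G2=G2|G3=1|0=1 G3=NOT G3=NOT 0=1 G4=(1+0>=2)=0 -> 01110
Step 3: G0=G0&G1=0&1=0 G1=NOT G0=NOT 0=1 G2=G2|G3=1|1=1 G3=NOT G3=NOT 1=0 G4=(1+0>=2)=0 -> 01100
State from step 3 equals state from step 1 -> cycle length 2

Answer: 2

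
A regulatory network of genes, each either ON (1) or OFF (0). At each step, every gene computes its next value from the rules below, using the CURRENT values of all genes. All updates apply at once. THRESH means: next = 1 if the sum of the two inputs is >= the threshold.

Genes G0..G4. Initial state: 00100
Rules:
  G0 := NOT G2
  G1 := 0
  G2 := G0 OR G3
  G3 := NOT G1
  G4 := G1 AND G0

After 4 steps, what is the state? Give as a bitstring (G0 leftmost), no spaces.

Step 1: G0=NOT G2=NOT 1=0 G1=0(const) G2=G0|G3=0|0=0 G3=NOT G1=NOT 0=1 G4=G1&G0=0&0=0 -> 00010
Step 2: G0=NOT G2=NOT 0=1 G1=0(const) G2=G0|G3=0|1=1 G3=NOT G1=NOT 0=1 G4=G1&G0=0&0=0 -> 10110
Step 3: G0=NOT G2=NOT 1=0 G1=0(const) G2=G0|G3=1|1=1 G3=NOT G1=NOT 0=1 G4=G1&G0=0&1=0 -> 00110
Step 4: G0=NOT G2=NOT 1=0 G1=0(const) G2=G0|G3=0|1=1 G3=NOT G1=NOT 0=1 G4=G1&G0=0&0=0 -> 00110

00110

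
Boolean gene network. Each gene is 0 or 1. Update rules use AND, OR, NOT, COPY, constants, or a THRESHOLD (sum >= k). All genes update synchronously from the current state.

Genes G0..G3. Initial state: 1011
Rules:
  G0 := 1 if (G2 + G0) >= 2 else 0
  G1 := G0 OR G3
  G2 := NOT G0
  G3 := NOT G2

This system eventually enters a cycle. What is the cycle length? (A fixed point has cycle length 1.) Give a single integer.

Step 0: 1011
Step 1: G0=(1+1>=2)=1 G1=G0|G3=1|1=1 G2=NOT G0=NOT 1=0 G3=NOT G2=NOT 1=0 -> 1100
Step 2: G0=(0+1>=2)=0 G1=G0|G3=1|0=1 G2=NOT G0=NOT 1=0 G3=NOT G2=NOT 0=1 -> 0101
Step 3: G0=(0+0>=2)=0 G1=G0|G3=0|1=1 G2=NOT G0=NOT 0=1 G3=NOT G2=NOT 0=1 -> 0111
Step 4: G0=(1+0>=2)=0 G1=G0|G3=0|1=1 G2=NOT G0=NOT 0=1 G3=NOT G2=NOT 1=0 -> 0110
Step 5: G0=(1+0>=2)=0 G1=G0|G3=0|0=0 G2=NOT G0=NOT 0=1 G3=NOT G2=NOT 1=0 -> 0010
Step 6: G0=(1+0>=2)=0 G1=G0|G3=0|0=0 G2=NOT G0=NOT 0=1 G3=NOT G2=NOT 1=0 -> 0010
State from step 6 equals state from step 5 -> cycle length 1

Answer: 1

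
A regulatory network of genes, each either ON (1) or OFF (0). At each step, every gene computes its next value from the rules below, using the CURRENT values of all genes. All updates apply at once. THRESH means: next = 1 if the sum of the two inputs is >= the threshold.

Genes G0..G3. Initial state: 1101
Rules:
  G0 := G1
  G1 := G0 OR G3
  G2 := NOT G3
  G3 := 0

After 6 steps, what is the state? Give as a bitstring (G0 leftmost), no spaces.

Step 1: G0=G1=1 G1=G0|G3=1|1=1 G2=NOT G3=NOT 1=0 G3=0(const) -> 1100
Step 2: G0=G1=1 G1=G0|G3=1|0=1 G2=NOT G3=NOT 0=1 G3=0(const) -> 1110
Step 3: G0=G1=1 G1=G0|G3=1|0=1 G2=NOT G3=NOT 0=1 G3=0(const) -> 1110
Step 4: G0=G1=1 G1=G0|G3=1|0=1 G2=NOT G3=NOT 0=1 G3=0(const) -> 1110
Step 5: G0=G1=1 G1=G0|G3=1|0=1 G2=NOT G3=NOT 0=1 G3=0(const) -> 1110
Step 6: G0=G1=1 G1=G0|G3=1|0=1 G2=NOT G3=NOT 0=1 G3=0(const) -> 1110

1110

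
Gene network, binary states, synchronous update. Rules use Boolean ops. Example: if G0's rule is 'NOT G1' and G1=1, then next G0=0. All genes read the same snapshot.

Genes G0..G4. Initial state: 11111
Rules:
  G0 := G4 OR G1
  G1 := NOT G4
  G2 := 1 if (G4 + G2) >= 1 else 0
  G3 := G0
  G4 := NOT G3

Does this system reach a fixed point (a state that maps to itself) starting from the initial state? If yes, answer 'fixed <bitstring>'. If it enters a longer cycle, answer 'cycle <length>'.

Step 0: 11111
Step 1: G0=G4|G1=1|1=1 G1=NOT G4=NOT 1=0 G2=(1+1>=1)=1 G3=G0=1 G4=NOT G3=NOT 1=0 -> 10110
Step 2: G0=G4|G1=0|0=0 G1=NOT G4=NOT 0=1 G2=(0+1>=1)=1 G3=G0=1 G4=NOT G3=NOT 1=0 -> 01110
Step 3: G0=G4|G1=0|1=1 G1=NOT G4=NOT 0=1 G2=(0+1>=1)=1 G3=G0=0 G4=NOT G3=NOT 1=0 -> 11100
Step 4: G0=G4|G1=0|1=1 G1=NOT G4=NOT 0=1 G2=(0+1>=1)=1 G3=G0=1 G4=NOT G3=NOT 0=1 -> 11111
Cycle of length 4 starting at step 0 -> no fixed point

Answer: cycle 4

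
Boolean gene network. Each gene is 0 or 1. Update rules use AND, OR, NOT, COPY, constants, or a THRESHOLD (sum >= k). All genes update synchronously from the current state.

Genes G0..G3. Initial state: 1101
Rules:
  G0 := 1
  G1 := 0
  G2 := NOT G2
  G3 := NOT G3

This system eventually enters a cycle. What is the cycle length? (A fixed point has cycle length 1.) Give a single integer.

Step 0: 1101
Step 1: G0=1(const) G1=0(const) G2=NOT G2=NOT 0=1 G3=NOT G3=NOT 1=0 -> 1010
Step 2: G0=1(const) G1=0(const) G2=NOT G2=NOT 1=0 G3=NOT G3=NOT 0=1 -> 1001
Step 3: G0=1(const) G1=0(const) G2=NOT G2=NOT 0=1 G3=NOT G3=NOT 1=0 -> 1010
State from step 3 equals state from step 1 -> cycle length 2

Answer: 2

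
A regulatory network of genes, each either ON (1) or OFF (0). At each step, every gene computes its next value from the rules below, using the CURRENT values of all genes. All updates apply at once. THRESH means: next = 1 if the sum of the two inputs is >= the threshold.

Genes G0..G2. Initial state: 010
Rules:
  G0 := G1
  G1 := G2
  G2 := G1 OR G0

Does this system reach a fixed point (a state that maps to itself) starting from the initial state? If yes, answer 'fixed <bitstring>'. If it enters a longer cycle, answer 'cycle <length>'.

Step 0: 010
Step 1: G0=G1=1 G1=G2=0 G2=G1|G0=1|0=1 -> 101
Step 2: G0=G1=0 G1=G2=1 G2=G1|G0=0|1=1 -> 011
Step 3: G0=G1=1 G1=G2=1 G2=G1|G0=1|0=1 -> 111
Step 4: G0=G1=1 G1=G2=1 G2=G1|G0=1|1=1 -> 111
Fixed point reached at step 3: 111

Answer: fixed 111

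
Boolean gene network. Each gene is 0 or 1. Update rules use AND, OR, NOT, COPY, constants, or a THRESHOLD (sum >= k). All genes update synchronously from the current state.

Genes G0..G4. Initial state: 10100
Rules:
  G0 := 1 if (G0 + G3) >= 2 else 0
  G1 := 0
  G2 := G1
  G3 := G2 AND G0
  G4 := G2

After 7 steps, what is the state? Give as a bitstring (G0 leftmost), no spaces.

Step 1: G0=(1+0>=2)=0 G1=0(const) G2=G1=0 G3=G2&G0=1&1=1 G4=G2=1 -> 00011
Step 2: G0=(0+1>=2)=0 G1=0(const) G2=G1=0 G3=G2&G0=0&0=0 G4=G2=0 -> 00000
Step 3: G0=(0+0>=2)=0 G1=0(const) G2=G1=0 G3=G2&G0=0&0=0 G4=G2=0 -> 00000
Step 4: G0=(0+0>=2)=0 G1=0(const) G2=G1=0 G3=G2&G0=0&0=0 G4=G2=0 -> 00000
Step 5: G0=(0+0>=2)=0 G1=0(const) G2=G1=0 G3=G2&G0=0&0=0 G4=G2=0 -> 00000
Step 6: G0=(0+0>=2)=0 G1=0(const) G2=G1=0 G3=G2&G0=0&0=0 G4=G2=0 -> 00000
Step 7: G0=(0+0>=2)=0 G1=0(const) G2=G1=0 G3=G2&G0=0&0=0 G4=G2=0 -> 00000

00000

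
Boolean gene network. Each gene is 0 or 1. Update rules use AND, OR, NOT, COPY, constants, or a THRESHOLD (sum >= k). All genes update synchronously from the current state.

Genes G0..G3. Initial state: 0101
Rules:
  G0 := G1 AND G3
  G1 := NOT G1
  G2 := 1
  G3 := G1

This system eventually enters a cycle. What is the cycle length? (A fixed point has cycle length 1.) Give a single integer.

Answer: 2

Derivation:
Step 0: 0101
Step 1: G0=G1&G3=1&1=1 G1=NOT G1=NOT 1=0 G2=1(const) G3=G1=1 -> 1011
Step 2: G0=G1&G3=0&1=0 G1=NOT G1=NOT 0=1 G2=1(const) G3=G1=0 -> 0110
Step 3: G0=G1&G3=1&0=0 G1=NOT G1=NOT 1=0 G2=1(const) G3=G1=1 -> 0011
Step 4: G0=G1&G3=0&1=0 G1=NOT G1=NOT 0=1 G2=1(const) G3=G1=0 -> 0110
State from step 4 equals state from step 2 -> cycle length 2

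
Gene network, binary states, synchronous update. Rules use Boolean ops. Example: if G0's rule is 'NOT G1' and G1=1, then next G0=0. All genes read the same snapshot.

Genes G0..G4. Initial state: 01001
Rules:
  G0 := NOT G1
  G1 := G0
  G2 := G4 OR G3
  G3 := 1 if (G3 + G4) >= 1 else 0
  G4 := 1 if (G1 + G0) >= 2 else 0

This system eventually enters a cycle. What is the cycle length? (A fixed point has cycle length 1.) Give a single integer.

Answer: 4

Derivation:
Step 0: 01001
Step 1: G0=NOT G1=NOT 1=0 G1=G0=0 G2=G4|G3=1|0=1 G3=(0+1>=1)=1 G4=(1+0>=2)=0 -> 00110
Step 2: G0=NOT G1=NOT 0=1 G1=G0=0 G2=G4|G3=0|1=1 G3=(1+0>=1)=1 G4=(0+0>=2)=0 -> 10110
Step 3: G0=NOT G1=NOT 0=1 G1=G0=1 G2=G4|G3=0|1=1 G3=(1+0>=1)=1 G4=(0+1>=2)=0 -> 11110
Step 4: G0=NOT G1=NOT 1=0 G1=G0=1 G2=G4|G3=0|1=1 G3=(1+0>=1)=1 G4=(1+1>=2)=1 -> 01111
Step 5: G0=NOT G1=NOT 1=0 G1=G0=0 G2=G4|G3=1|1=1 G3=(1+1>=1)=1 G4=(1+0>=2)=0 -> 00110
State from step 5 equals state from step 1 -> cycle length 4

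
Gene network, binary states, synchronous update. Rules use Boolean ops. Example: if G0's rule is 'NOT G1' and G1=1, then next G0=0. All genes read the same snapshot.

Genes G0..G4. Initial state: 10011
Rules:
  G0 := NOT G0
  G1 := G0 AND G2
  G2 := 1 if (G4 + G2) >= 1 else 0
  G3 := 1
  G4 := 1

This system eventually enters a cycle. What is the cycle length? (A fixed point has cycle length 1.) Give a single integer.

Answer: 2

Derivation:
Step 0: 10011
Step 1: G0=NOT G0=NOT 1=0 G1=G0&G2=1&0=0 G2=(1+0>=1)=1 G3=1(const) G4=1(const) -> 00111
Step 2: G0=NOT G0=NOT 0=1 G1=G0&G2=0&1=0 G2=(1+1>=1)=1 G3=1(const) G4=1(const) -> 10111
Step 3: G0=NOT G0=NOT 1=0 G1=G0&G2=1&1=1 G2=(1+1>=1)=1 G3=1(const) G4=1(const) -> 01111
Step 4: G0=NOT G0=NOT 0=1 G1=G0&G2=0&1=0 G2=(1+1>=1)=1 G3=1(const) G4=1(const) -> 10111
State from step 4 equals state from step 2 -> cycle length 2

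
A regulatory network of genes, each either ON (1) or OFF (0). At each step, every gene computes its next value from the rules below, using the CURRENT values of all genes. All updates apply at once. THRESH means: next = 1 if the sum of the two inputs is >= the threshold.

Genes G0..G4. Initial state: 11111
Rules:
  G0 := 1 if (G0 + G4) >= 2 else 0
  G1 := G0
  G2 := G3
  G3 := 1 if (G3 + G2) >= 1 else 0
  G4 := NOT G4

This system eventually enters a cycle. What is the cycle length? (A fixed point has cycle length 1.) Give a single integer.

Step 0: 11111
Step 1: G0=(1+1>=2)=1 G1=G0=1 G2=G3=1 G3=(1+1>=1)=1 G4=NOT G4=NOT 1=0 -> 11110
Step 2: G0=(1+0>=2)=0 G1=G0=1 G2=G3=1 G3=(1+1>=1)=1 G4=NOT G4=NOT 0=1 -> 01111
Step 3: G0=(0+1>=2)=0 G1=G0=0 G2=G3=1 G3=(1+1>=1)=1 G4=NOT G4=NOT 1=0 -> 00110
Step 4: G0=(0+0>=2)=0 G1=G0=0 G2=G3=1 G3=(1+1>=1)=1 G4=NOT G4=NOT 0=1 -> 00111
Step 5: G0=(0+1>=2)=0 G1=G0=0 G2=G3=1 G3=(1+1>=1)=1 G4=NOT G4=NOT 1=0 -> 00110
State from step 5 equals state from step 3 -> cycle length 2

Answer: 2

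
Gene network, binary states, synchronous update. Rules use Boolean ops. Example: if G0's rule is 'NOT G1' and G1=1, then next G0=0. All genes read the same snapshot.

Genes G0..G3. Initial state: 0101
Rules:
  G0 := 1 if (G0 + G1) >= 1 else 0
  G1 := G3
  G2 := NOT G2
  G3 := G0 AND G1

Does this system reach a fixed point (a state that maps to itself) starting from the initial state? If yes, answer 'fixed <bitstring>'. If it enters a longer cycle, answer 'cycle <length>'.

Step 0: 0101
Step 1: G0=(0+1>=1)=1 G1=G3=1 G2=NOT G2=NOT 0=1 G3=G0&G1=0&1=0 -> 1110
Step 2: G0=(1+1>=1)=1 G1=G3=0 G2=NOT G2=NOT 1=0 G3=G0&G1=1&1=1 -> 1001
Step 3: G0=(1+0>=1)=1 G1=G3=1 G2=NOT G2=NOT 0=1 G3=G0&G1=1&0=0 -> 1110
Cycle of length 2 starting at step 1 -> no fixed point

Answer: cycle 2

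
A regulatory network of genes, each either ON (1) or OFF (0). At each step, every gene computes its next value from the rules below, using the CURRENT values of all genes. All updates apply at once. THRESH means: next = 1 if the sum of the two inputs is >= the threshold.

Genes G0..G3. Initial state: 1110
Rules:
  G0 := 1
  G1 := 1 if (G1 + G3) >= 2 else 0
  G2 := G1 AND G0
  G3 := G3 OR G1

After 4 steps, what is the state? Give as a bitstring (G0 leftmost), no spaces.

Step 1: G0=1(const) G1=(1+0>=2)=0 G2=G1&G0=1&1=1 G3=G3|G1=0|1=1 -> 1011
Step 2: G0=1(const) G1=(0+1>=2)=0 G2=G1&G0=0&1=0 G3=G3|G1=1|0=1 -> 1001
Step 3: G0=1(const) G1=(0+1>=2)=0 G2=G1&G0=0&1=0 G3=G3|G1=1|0=1 -> 1001
Step 4: G0=1(const) G1=(0+1>=2)=0 G2=G1&G0=0&1=0 G3=G3|G1=1|0=1 -> 1001

1001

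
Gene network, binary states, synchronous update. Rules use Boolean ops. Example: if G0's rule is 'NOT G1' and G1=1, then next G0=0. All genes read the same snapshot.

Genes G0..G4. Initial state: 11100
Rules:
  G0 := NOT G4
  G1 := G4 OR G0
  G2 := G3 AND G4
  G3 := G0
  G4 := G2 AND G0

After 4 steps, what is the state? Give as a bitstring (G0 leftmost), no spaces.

Step 1: G0=NOT G4=NOT 0=1 G1=G4|G0=0|1=1 G2=G3&G4=0&0=0 G3=G0=1 G4=G2&G0=1&1=1 -> 11011
Step 2: G0=NOT G4=NOT 1=0 G1=G4|G0=1|1=1 G2=G3&G4=1&1=1 G3=G0=1 G4=G2&G0=0&1=0 -> 01110
Step 3: G0=NOT G4=NOT 0=1 G1=G4|G0=0|0=0 G2=G3&G4=1&0=0 G3=G0=0 G4=G2&G0=1&0=0 -> 10000
Step 4: G0=NOT G4=NOT 0=1 G1=G4|G0=0|1=1 G2=G3&G4=0&0=0 G3=G0=1 G4=G2&G0=0&1=0 -> 11010

11010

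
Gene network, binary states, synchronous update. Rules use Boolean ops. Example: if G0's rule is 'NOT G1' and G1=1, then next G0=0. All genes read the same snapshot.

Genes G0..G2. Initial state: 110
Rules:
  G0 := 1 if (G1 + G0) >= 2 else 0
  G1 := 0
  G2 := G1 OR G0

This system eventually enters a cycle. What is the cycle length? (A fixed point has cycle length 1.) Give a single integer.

Step 0: 110
Step 1: G0=(1+1>=2)=1 G1=0(const) G2=G1|G0=1|1=1 -> 101
Step 2: G0=(0+1>=2)=0 G1=0(const) G2=G1|G0=0|1=1 -> 001
Step 3: G0=(0+0>=2)=0 G1=0(const) G2=G1|G0=0|0=0 -> 000
Step 4: G0=(0+0>=2)=0 G1=0(const) G2=G1|G0=0|0=0 -> 000
State from step 4 equals state from step 3 -> cycle length 1

Answer: 1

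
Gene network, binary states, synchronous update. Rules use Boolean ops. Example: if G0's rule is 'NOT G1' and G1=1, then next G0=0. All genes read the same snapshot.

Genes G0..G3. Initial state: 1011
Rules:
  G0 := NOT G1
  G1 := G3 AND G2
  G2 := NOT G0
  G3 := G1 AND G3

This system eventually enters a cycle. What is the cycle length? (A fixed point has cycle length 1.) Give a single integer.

Answer: 1

Derivation:
Step 0: 1011
Step 1: G0=NOT G1=NOT 0=1 G1=G3&G2=1&1=1 G2=NOT G0=NOT 1=0 G3=G1&G3=0&1=0 -> 1100
Step 2: G0=NOT G1=NOT 1=0 G1=G3&G2=0&0=0 G2=NOT G0=NOT 1=0 G3=G1&G3=1&0=0 -> 0000
Step 3: G0=NOT G1=NOT 0=1 G1=G3&G2=0&0=0 G2=NOT G0=NOT 0=1 G3=G1&G3=0&0=0 -> 1010
Step 4: G0=NOT G1=NOT 0=1 G1=G3&G2=0&1=0 G2=NOT G0=NOT 1=0 G3=G1&G3=0&0=0 -> 1000
Step 5: G0=NOT G1=NOT 0=1 G1=G3&G2=0&0=0 G2=NOT G0=NOT 1=0 G3=G1&G3=0&0=0 -> 1000
State from step 5 equals state from step 4 -> cycle length 1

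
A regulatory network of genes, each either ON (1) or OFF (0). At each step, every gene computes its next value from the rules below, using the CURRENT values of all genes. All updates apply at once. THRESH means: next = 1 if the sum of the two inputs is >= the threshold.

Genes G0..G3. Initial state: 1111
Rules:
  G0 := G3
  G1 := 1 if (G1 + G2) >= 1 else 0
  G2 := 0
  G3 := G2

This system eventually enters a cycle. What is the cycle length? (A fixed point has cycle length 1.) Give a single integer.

Step 0: 1111
Step 1: G0=G3=1 G1=(1+1>=1)=1 G2=0(const) G3=G2=1 -> 1101
Step 2: G0=G3=1 G1=(1+0>=1)=1 G2=0(const) G3=G2=0 -> 1100
Step 3: G0=G3=0 G1=(1+0>=1)=1 G2=0(const) G3=G2=0 -> 0100
Step 4: G0=G3=0 G1=(1+0>=1)=1 G2=0(const) G3=G2=0 -> 0100
State from step 4 equals state from step 3 -> cycle length 1

Answer: 1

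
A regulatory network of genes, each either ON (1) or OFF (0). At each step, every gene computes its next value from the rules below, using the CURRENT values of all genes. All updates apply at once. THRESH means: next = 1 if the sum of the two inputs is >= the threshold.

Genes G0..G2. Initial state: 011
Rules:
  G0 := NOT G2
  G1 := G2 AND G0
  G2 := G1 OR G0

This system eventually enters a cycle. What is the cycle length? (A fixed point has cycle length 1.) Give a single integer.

Answer: 5

Derivation:
Step 0: 011
Step 1: G0=NOT G2=NOT 1=0 G1=G2&G0=1&0=0 G2=G1|G0=1|0=1 -> 001
Step 2: G0=NOT G2=NOT 1=0 G1=G2&G0=1&0=0 G2=G1|G0=0|0=0 -> 000
Step 3: G0=NOT G2=NOT 0=1 G1=G2&G0=0&0=0 G2=G1|G0=0|0=0 -> 100
Step 4: G0=NOT G2=NOT 0=1 G1=G2&G0=0&1=0 G2=G1|G0=0|1=1 -> 101
Step 5: G0=NOT G2=NOT 1=0 G1=G2&G0=1&1=1 G2=G1|G0=0|1=1 -> 011
State from step 5 equals state from step 0 -> cycle length 5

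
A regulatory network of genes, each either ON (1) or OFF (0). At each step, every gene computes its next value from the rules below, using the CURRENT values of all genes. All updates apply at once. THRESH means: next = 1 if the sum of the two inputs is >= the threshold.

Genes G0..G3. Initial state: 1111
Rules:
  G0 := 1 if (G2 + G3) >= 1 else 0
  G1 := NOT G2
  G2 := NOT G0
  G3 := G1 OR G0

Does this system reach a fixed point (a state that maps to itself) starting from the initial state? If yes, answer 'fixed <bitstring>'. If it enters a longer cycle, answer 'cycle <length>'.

Step 0: 1111
Step 1: G0=(1+1>=1)=1 G1=NOT G2=NOT 1=0 G2=NOT G0=NOT 1=0 G3=G1|G0=1|1=1 -> 1001
Step 2: G0=(0+1>=1)=1 G1=NOT G2=NOT 0=1 G2=NOT G0=NOT 1=0 G3=G1|G0=0|1=1 -> 1101
Step 3: G0=(0+1>=1)=1 G1=NOT G2=NOT 0=1 G2=NOT G0=NOT 1=0 G3=G1|G0=1|1=1 -> 1101
Fixed point reached at step 2: 1101

Answer: fixed 1101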